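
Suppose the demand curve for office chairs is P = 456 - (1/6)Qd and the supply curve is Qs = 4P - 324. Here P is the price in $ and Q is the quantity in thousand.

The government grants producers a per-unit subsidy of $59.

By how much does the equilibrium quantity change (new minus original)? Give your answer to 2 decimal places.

Solve the original market: 2736 - 6P = 4P - 324, hence P = 306 and Q = 900.
Since sellers receive the price plus the subsidy, the effective supply curve becomes Qs = 4P - 88.
Clearing the new market: 2736 - 6P = 4P - 88, so P = 282.4 and Q = 1041.6.
ΔQ = 1041.6 − 900 = +141.60.

+141.60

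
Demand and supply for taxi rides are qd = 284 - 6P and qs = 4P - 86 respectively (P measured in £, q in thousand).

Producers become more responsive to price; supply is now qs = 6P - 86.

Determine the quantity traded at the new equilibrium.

99

Solve the original market: 284 - 6P = 4P - 86, hence P = 37 and q = 62.
With the change applied: demand qd = 284 - 6P, supply qs = 6P - 86.
Clearing the new market: 284 - 6P = 6P - 86, so P = 185/6 ≈ 30.8333 and q = 99.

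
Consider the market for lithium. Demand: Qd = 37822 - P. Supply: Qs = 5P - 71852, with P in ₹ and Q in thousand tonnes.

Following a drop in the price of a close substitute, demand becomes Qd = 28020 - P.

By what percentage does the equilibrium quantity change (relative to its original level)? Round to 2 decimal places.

-41.80

Initially, 37822 - P = 5P - 71852, so 109674 = 6P and P = 18279, Q = 19543.
The shock moves the curves to Qd = 28020 - P and Qs = 5P - 71852.
Equate the new curves: 28020 - P = 5P - 71852, giving 99872 = 6P, P = 49936/3 ≈ 16645.3333, Q = 34124/3 ≈ 11374.6667.
%ΔQ = (11374.6667 − 19543) / 19543 × 100 = -41.80%.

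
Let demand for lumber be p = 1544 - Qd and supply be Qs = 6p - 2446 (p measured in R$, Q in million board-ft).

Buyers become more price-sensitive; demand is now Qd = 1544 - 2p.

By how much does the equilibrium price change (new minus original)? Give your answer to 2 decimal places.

Original equilibrium: 1544 - p = 6p - 2446 gives 3990 = 7p, so p = 570 and Q = 974.
The new curves are Qd = 1544 - 2p (demand) and Qs = 6p - 2446 (supply).
Equate the new curves: 1544 - 2p = 6p - 2446, giving 3990 = 8p, p = 498.75, Q = 546.5.
Δp = 498.75 − 570 = -71.25.

-71.25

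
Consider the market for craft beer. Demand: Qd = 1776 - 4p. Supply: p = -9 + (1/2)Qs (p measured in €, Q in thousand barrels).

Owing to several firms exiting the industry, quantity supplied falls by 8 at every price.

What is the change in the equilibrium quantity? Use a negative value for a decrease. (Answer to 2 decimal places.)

-5.33

Solve the original market: 1776 - 4p = 2p + 18, hence p = 293 and Q = 604.
The new curves are Qd = 1776 - 4p (demand) and Qs = 2p + 10 (supply).
New equilibrium: 1776 - 4p = 2p + 10 ⇒ 1766 = 6p ⇒ p = 883/3 ≈ 294.3333, Q = 1796/3 ≈ 598.6667.
ΔQ = 598.6667 − 604 = -5.33.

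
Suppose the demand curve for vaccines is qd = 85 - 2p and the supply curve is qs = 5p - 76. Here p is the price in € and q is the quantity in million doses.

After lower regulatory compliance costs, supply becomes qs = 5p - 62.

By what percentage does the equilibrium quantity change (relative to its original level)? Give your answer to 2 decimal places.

Before the shock: 85 - 2p = 5p - 76 ⇒ 161 = 7p ⇒ p = 23, q = 39.
The shock moves the curves to qd = 85 - 2p and qs = 5p - 62.
Setting them equal: 85 - 2p = 5p - 62 → 147 = 7p, so p = 21 and q = 43.
%Δq = (43 − 39) / 39 × 100 = +10.26%.

+10.26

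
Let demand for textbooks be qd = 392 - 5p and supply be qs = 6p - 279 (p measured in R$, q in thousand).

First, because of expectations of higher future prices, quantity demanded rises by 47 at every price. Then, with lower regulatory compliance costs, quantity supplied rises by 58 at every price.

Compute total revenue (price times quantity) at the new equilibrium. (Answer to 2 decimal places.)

8340.00

Solve the original market: 392 - 5p = 6p - 279, hence p = 61 and q = 87.
With the change applied: demand qd = 439 - 5p, supply qs = 6p - 221.
Clearing the new market: 439 - 5p = 6p - 221, so p = 60 and q = 139.
New expenditure = 60 × 139 = 8340.00.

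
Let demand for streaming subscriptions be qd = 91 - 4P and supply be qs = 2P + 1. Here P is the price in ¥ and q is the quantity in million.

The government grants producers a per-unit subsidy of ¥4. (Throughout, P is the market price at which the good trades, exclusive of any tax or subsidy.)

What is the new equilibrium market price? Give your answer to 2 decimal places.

13.67

Initially, 91 - 4P = 2P + 1, so 90 = 6P and P = 15, q = 31.
Since sellers receive the price plus the subsidy, the effective supply curve becomes qs = 2P + 9.
Setting them equal: 91 - 4P = 2P + 9 → 82 = 6P, so P = 41/3 ≈ 13.6667 and q = 109/3 ≈ 36.3333.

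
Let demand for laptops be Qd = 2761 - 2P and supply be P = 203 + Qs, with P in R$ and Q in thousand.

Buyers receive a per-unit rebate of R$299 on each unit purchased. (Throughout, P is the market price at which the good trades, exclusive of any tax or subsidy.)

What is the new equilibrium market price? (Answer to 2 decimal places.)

Initially, 2761 - 2P = P - 203, so 2964 = 3P and P = 988, Q = 785.
Since buyers' out-of-pocket price is the market price minus the rebate, the effective demand curve becomes Qd = 3359 - 2P.
New equilibrium: 3359 - 2P = P - 203 ⇒ 3562 = 3P ⇒ P = 3562/3 ≈ 1187.3333, Q = 2953/3 ≈ 984.3333.

1187.33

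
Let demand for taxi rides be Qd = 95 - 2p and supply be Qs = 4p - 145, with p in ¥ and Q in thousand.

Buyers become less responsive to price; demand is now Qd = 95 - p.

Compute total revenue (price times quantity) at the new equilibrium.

Initially, 95 - 2p = 4p - 145, so 240 = 6p and p = 40, Q = 15.
With the change applied: demand Qd = 95 - p, supply Qs = 4p - 145.
Setting them equal: 95 - p = 4p - 145 → 240 = 5p, so p = 48 and Q = 47.
New expenditure = 48 × 47 = 2256.

2256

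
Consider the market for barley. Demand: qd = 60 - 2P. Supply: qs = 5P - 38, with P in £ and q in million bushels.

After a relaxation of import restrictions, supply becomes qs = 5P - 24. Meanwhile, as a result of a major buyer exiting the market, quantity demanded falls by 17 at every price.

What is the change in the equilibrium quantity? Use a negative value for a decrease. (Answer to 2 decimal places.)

Solve the original market: 60 - 2P = 5P - 38, hence P = 14 and q = 32.
After the shift, demand is qd = 43 - 2P and supply is qs = 5P - 24.
Clearing the new market: 43 - 2P = 5P - 24, so P = 67/7 ≈ 9.5714 and q = 167/7 ≈ 23.8571.
Δq = 23.8571 − 32 = -8.14.

-8.14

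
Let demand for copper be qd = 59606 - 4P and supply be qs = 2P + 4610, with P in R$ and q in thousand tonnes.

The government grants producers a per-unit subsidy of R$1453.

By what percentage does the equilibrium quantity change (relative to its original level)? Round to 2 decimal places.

+8.44

Before the shock: 59606 - 4P = 2P + 4610 ⇒ 54996 = 6P ⇒ P = 9166, q = 22942.
Since sellers receive the price plus the subsidy, the effective supply curve becomes qs = 2P + 7516.
Clearing the new market: 59606 - 4P = 2P + 7516, so P = 26045/3 ≈ 8681.6667 and q = 74638/3 ≈ 24879.3333.
%Δq = (24879.3333 − 22942) / 22942 × 100 = +8.44%.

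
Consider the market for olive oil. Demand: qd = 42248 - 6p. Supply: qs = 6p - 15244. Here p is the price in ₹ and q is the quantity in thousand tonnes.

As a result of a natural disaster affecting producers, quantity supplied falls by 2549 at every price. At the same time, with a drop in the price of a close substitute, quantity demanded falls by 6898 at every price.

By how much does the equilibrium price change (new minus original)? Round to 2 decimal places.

Original equilibrium: 42248 - 6p = 6p - 15244 gives 57492 = 12p, so p = 4791 and q = 13502.
With the change applied: demand qd = 35350 - 6p, supply qs = 6p - 17793.
Equate the new curves: 35350 - 6p = 6p - 17793, giving 53143 = 12p, p = 53143/12 ≈ 4428.5833, q = 8778.5.
Δp = 4428.5833 − 4791 = -362.42.

-362.42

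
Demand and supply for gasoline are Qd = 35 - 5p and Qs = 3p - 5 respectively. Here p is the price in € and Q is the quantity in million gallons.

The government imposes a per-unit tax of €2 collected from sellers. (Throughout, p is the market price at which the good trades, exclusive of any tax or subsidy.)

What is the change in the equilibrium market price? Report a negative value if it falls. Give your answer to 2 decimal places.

+0.75

Solve the original market: 35 - 5p = 3p - 5, hence p = 5 and Q = 10.
Since sellers keep the price net of the tax, the effective supply curve becomes Qs = 3p - 11.
New equilibrium: 35 - 5p = 3p - 11 ⇒ 46 = 8p ⇒ p = 5.75, Q = 6.25.
Δp = 5.75 − 5 = +0.75.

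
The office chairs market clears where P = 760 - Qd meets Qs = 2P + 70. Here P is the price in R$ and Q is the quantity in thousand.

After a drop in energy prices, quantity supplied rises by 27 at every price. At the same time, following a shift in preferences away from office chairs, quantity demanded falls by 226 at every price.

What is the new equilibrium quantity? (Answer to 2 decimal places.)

388.33

Before the shock: 760 - P = 2P + 70 ⇒ 690 = 3P ⇒ P = 230, Q = 530.
The new curves are Qd = 534 - P (demand) and Qs = 2P + 97 (supply).
Clearing the new market: 534 - P = 2P + 97, so P = 437/3 ≈ 145.6667 and Q = 1165/3 ≈ 388.3333.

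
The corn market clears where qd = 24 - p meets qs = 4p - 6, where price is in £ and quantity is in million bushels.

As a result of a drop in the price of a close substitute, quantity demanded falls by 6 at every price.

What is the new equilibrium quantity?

13.2

Original equilibrium: 24 - p = 4p - 6 gives 30 = 5p, so p = 6 and q = 18.
After the shift, demand is qd = 18 - p and supply is qs = 4p - 6.
Clearing the new market: 18 - p = 4p - 6, so p = 4.8 and q = 13.2.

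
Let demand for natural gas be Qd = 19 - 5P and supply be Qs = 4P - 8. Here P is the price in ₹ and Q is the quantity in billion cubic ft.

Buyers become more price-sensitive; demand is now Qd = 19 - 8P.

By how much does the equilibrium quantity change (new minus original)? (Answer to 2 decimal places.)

-3.00

Solve the original market: 19 - 5P = 4P - 8, hence P = 3 and Q = 4.
With the change applied: demand Qd = 19 - 8P, supply Qs = 4P - 8.
Clearing the new market: 19 - 8P = 4P - 8, so P = 2.25 and Q = 1.
ΔQ = 1 − 4 = -3.00.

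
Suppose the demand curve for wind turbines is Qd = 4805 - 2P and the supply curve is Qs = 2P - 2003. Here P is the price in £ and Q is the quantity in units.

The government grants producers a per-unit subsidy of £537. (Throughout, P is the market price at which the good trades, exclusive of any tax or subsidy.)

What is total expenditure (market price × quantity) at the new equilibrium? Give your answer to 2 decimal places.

2778123.00

Solve the original market: 4805 - 2P = 2P - 2003, hence P = 1702 and Q = 1401.
Since sellers receive the price plus the subsidy, the effective supply curve becomes Qs = 2P - 929.
Setting them equal: 4805 - 2P = 2P - 929 → 5734 = 4P, so P = 1433.5 and Q = 1938.
New expenditure = 1433.5 × 1938 = 2778123.00.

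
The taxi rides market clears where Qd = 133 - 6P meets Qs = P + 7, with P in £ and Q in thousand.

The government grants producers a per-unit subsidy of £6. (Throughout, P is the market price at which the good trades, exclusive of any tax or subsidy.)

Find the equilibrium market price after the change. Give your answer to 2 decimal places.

17.14

Solve the original market: 133 - 6P = P + 7, hence P = 18 and Q = 25.
Since sellers receive the price plus the subsidy, the effective supply curve becomes Qs = P + 13.
New equilibrium: 133 - 6P = P + 13 ⇒ 120 = 7P ⇒ P = 120/7 ≈ 17.1429, Q = 211/7 ≈ 30.1429.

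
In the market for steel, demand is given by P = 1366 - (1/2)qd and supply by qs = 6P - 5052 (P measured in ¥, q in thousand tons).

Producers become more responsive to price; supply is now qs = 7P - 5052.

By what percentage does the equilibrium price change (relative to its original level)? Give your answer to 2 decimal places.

-11.11

Initially, 2732 - 2P = 6P - 5052, so 7784 = 8P and P = 973, q = 786.
After the shift, demand is qd = 2732 - 2P and supply is qs = 7P - 5052.
New equilibrium: 2732 - 2P = 7P - 5052 ⇒ 7784 = 9P ⇒ P = 7784/9 ≈ 864.8889, q = 9020/9 ≈ 1002.2222.
%ΔP = (864.8889 − 973) / 973 × 100 = -11.11%.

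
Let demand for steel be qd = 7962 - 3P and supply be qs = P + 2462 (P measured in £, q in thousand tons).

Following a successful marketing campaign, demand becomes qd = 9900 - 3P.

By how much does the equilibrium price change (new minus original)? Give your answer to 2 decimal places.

+484.50

Solve the original market: 7962 - 3P = P + 2462, hence P = 1375 and q = 3837.
With the change applied: demand qd = 9900 - 3P, supply qs = P + 2462.
New equilibrium: 9900 - 3P = P + 2462 ⇒ 7438 = 4P ⇒ P = 1859.5, q = 4321.5.
ΔP = 1859.5 − 1375 = +484.50.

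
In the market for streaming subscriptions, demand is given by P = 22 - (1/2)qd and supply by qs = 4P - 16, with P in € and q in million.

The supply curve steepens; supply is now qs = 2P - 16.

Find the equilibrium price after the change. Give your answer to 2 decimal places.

Solve the original market: 44 - 2P = 4P - 16, hence P = 10 and q = 24.
The shock moves the curves to qd = 44 - 2P and qs = 2P - 16.
New equilibrium: 44 - 2P = 2P - 16 ⇒ 60 = 4P ⇒ P = 15, q = 14.

15.00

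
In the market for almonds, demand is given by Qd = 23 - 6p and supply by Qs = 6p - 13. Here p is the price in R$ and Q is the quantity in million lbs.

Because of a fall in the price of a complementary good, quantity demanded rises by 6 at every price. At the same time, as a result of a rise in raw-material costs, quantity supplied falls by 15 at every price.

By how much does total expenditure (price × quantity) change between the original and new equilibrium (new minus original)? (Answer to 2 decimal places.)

Solve the original market: 23 - 6p = 6p - 13, hence p = 3 and Q = 5.
With the change applied: demand Qd = 29 - 6p, supply Qs = 6p - 28.
Setting them equal: 29 - 6p = 6p - 28 → 57 = 12p, so p = 4.75 and Q = 0.5.
Expenditure moves from 3×5 = 15 to 4.75×0.5 = 2.375; change = -12.63.

-12.63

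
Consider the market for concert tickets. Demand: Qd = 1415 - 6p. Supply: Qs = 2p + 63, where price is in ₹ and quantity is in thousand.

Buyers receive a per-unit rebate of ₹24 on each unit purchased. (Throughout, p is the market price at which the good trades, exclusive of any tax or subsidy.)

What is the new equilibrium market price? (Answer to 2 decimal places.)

Solve the original market: 1415 - 6p = 2p + 63, hence p = 169 and Q = 401.
Since buyers' out-of-pocket price is the market price minus the rebate, the effective demand curve becomes Qd = 1559 - 6p.
Setting them equal: 1559 - 6p = 2p + 63 → 1496 = 8p, so p = 187 and Q = 437.

187.00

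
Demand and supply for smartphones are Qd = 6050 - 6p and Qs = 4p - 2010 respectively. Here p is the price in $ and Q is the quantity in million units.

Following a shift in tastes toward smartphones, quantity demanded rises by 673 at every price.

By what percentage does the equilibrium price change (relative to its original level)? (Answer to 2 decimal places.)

Initially, 6050 - 6p = 4p - 2010, so 8060 = 10p and p = 806, Q = 1214.
With the change applied: demand Qd = 6723 - 6p, supply Qs = 4p - 2010.
Equate the new curves: 6723 - 6p = 4p - 2010, giving 8733 = 10p, p = 873.3, Q = 1483.2.
%Δp = (873.3 − 806) / 806 × 100 = +8.35%.

+8.35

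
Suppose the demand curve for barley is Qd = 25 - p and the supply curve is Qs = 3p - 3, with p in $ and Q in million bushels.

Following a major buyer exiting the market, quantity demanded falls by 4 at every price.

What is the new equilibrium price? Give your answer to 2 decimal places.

Original equilibrium: 25 - p = 3p - 3 gives 28 = 4p, so p = 7 and Q = 18.
The new curves are Qd = 21 - p (demand) and Qs = 3p - 3 (supply).
New equilibrium: 21 - p = 3p - 3 ⇒ 24 = 4p ⇒ p = 6, Q = 15.

6.00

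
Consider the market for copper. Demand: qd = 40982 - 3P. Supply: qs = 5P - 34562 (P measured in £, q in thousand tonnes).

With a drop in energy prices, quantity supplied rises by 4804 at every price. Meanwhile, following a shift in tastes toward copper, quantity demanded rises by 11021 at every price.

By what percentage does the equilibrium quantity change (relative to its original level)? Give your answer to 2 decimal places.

+68.68

Initially, 40982 - 3P = 5P - 34562, so 75544 = 8P and P = 9443, q = 12653.
The new curves are qd = 52003 - 3P (demand) and qs = 5P - 29758 (supply).
Setting them equal: 52003 - 3P = 5P - 29758 → 81761 = 8P, so P = 10220.125 and q = 21342.625.
%Δq = (21342.625 − 12653) / 12653 × 100 = +68.68%.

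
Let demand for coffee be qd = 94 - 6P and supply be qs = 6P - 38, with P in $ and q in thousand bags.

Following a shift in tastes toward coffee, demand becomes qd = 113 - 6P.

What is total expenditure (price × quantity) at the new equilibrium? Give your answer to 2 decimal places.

471.88

Initially, 94 - 6P = 6P - 38, so 132 = 12P and P = 11, q = 28.
The new curves are qd = 113 - 6P (demand) and qs = 6P - 38 (supply).
Setting them equal: 113 - 6P = 6P - 38 → 151 = 12P, so P = 151/12 ≈ 12.5833 and q = 37.5.
New expenditure = 12.5833 × 37.5 = 471.88.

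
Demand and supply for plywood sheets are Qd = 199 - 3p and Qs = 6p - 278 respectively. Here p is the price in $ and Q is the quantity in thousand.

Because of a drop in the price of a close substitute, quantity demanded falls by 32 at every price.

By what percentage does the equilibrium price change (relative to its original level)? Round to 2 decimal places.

Initially, 199 - 3p = 6p - 278, so 477 = 9p and p = 53, Q = 40.
With the change applied: demand Qd = 167 - 3p, supply Qs = 6p - 278.
Clearing the new market: 167 - 3p = 6p - 278, so p = 445/9 ≈ 49.4444 and Q = 56/3 ≈ 18.6667.
%Δp = (49.4444 − 53) / 53 × 100 = -6.71%.

-6.71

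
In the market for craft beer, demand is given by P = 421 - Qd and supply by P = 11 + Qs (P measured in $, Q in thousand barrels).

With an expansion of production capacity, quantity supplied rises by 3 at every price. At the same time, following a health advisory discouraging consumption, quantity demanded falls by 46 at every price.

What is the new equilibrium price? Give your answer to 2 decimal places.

191.50

Original equilibrium: 421 - P = P - 11 gives 432 = 2P, so P = 216 and Q = 205.
The new curves are Qd = 375 - P (demand) and Qs = P - 8 (supply).
Equate the new curves: 375 - P = P - 8, giving 383 = 2P, P = 191.5, Q = 183.5.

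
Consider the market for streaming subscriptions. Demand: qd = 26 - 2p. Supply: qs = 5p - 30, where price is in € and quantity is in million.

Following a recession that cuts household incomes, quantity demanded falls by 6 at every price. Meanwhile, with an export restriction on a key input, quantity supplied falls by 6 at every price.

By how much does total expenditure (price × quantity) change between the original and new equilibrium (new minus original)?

-48

Initially, 26 - 2p = 5p - 30, so 56 = 7p and p = 8, q = 10.
The shock moves the curves to qd = 20 - 2p and qs = 5p - 36.
Equate the new curves: 20 - 2p = 5p - 36, giving 56 = 7p, p = 8, q = 4.
Expenditure moves from 8×10 = 80 to 8×4 = 32; change = -48.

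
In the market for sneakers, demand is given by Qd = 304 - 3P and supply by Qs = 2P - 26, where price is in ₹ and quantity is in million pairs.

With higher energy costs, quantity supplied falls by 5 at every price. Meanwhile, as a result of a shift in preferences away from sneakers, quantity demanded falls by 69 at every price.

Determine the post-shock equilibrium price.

53.2

Initially, 304 - 3P = 2P - 26, so 330 = 5P and P = 66, Q = 106.
After the shift, demand is Qd = 235 - 3P and supply is Qs = 2P - 31.
New equilibrium: 235 - 3P = 2P - 31 ⇒ 266 = 5P ⇒ P = 53.2, Q = 75.4.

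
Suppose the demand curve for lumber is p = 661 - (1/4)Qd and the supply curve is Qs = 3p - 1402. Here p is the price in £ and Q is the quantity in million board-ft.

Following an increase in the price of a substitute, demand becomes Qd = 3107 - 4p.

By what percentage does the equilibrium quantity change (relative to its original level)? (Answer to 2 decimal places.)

Solve the original market: 2644 - 4p = 3p - 1402, hence p = 578 and Q = 332.
After the shift, demand is Qd = 3107 - 4p and supply is Qs = 3p - 1402.
Clearing the new market: 3107 - 4p = 3p - 1402, so p = 4509/7 ≈ 644.1429 and Q = 3713/7 ≈ 530.4286.
%ΔQ = (530.4286 − 332) / 332 × 100 = +59.77%.

+59.77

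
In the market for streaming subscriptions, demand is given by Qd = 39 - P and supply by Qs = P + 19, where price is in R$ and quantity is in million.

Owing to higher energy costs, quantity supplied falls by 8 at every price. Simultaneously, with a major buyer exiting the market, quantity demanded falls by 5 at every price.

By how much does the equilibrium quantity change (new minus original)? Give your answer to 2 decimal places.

Before the shock: 39 - P = P + 19 ⇒ 20 = 2P ⇒ P = 10, Q = 29.
With the change applied: demand Qd = 34 - P, supply Qs = P + 11.
New equilibrium: 34 - P = P + 11 ⇒ 23 = 2P ⇒ P = 11.5, Q = 22.5.
ΔQ = 22.5 − 29 = -6.50.

-6.50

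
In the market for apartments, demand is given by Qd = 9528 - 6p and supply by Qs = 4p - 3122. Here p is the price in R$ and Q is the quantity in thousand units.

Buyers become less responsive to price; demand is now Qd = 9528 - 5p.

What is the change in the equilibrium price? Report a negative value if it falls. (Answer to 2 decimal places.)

Original equilibrium: 9528 - 6p = 4p - 3122 gives 12650 = 10p, so p = 1265 and Q = 1938.
After the shift, demand is Qd = 9528 - 5p and supply is Qs = 4p - 3122.
Equate the new curves: 9528 - 5p = 4p - 3122, giving 12650 = 9p, p = 12650/9 ≈ 1405.5556, Q = 22502/9 ≈ 2500.2222.
Δp = 1405.5556 − 1265 = +140.56.

+140.56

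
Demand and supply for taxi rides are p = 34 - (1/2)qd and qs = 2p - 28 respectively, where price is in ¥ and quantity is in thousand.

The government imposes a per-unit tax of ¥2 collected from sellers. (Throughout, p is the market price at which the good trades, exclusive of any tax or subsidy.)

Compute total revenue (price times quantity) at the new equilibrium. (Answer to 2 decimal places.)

Before the shock: 68 - 2p = 2p - 28 ⇒ 96 = 4p ⇒ p = 24, q = 20.
Since sellers keep the price net of the tax, the effective supply curve becomes qs = 2p - 32.
Clearing the new market: 68 - 2p = 2p - 32, so p = 25 and q = 18.
New expenditure = 25 × 18 = 450.00.

450.00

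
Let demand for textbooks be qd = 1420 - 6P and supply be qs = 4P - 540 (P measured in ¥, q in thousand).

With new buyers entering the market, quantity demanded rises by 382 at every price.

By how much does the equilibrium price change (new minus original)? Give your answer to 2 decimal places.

Initially, 1420 - 6P = 4P - 540, so 1960 = 10P and P = 196, q = 244.
The new curves are qd = 1802 - 6P (demand) and qs = 4P - 540 (supply).
New equilibrium: 1802 - 6P = 4P - 540 ⇒ 2342 = 10P ⇒ P = 234.2, q = 396.8.
ΔP = 234.2 − 196 = +38.20.

+38.20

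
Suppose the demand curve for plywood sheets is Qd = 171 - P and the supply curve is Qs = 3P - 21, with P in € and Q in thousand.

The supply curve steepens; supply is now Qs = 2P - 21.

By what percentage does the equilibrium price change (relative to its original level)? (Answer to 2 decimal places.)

Solve the original market: 171 - P = 3P - 21, hence P = 48 and Q = 123.
The new curves are Qd = 171 - P (demand) and Qs = 2P - 21 (supply).
Equate the new curves: 171 - P = 2P - 21, giving 192 = 3P, P = 64, Q = 107.
%ΔP = (64 − 48) / 48 × 100 = +33.33%.

+33.33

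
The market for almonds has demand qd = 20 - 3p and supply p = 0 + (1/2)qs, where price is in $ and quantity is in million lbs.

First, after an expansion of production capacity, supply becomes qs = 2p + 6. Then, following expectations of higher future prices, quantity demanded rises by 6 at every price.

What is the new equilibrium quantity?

14

Before the shock: 20 - 3p = 2p ⇒ 20 = 5p ⇒ p = 4, q = 8.
The shock moves the curves to qd = 26 - 3p and qs = 2p + 6.
Setting them equal: 26 - 3p = 2p + 6 → 20 = 5p, so p = 4 and q = 14.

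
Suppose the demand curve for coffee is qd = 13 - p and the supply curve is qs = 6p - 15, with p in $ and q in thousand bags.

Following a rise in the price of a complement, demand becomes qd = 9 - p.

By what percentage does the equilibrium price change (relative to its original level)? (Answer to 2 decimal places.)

-14.29

Original equilibrium: 13 - p = 6p - 15 gives 28 = 7p, so p = 4 and q = 9.
With the change applied: demand qd = 9 - p, supply qs = 6p - 15.
Equate the new curves: 9 - p = 6p - 15, giving 24 = 7p, p = 24/7 ≈ 3.4286, q = 39/7 ≈ 5.5714.
%Δp = (3.4286 − 4) / 4 × 100 = -14.29%.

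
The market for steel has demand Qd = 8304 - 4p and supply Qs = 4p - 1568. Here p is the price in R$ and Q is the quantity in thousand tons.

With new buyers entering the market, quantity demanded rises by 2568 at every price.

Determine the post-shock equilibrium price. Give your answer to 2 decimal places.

Initially, 8304 - 4p = 4p - 1568, so 9872 = 8p and p = 1234, Q = 3368.
After the shift, demand is Qd = 10872 - 4p and supply is Qs = 4p - 1568.
Clearing the new market: 10872 - 4p = 4p - 1568, so p = 1555 and Q = 4652.

1555.00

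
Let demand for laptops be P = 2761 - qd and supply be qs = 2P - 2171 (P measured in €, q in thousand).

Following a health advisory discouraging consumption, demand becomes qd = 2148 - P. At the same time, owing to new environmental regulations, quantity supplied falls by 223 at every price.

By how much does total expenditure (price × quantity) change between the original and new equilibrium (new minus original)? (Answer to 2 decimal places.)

Before the shock: 2761 - P = 2P - 2171 ⇒ 4932 = 3P ⇒ P = 1644, q = 1117.
With the change applied: demand qd = 2148 - P, supply qs = 2P - 2394.
Clearing the new market: 2148 - P = 2P - 2394, so P = 1514 and q = 634.
Expenditure moves from 1644×1117 = 1836348 to 1514×634 = 959876; change = -876472.00.

-876472.00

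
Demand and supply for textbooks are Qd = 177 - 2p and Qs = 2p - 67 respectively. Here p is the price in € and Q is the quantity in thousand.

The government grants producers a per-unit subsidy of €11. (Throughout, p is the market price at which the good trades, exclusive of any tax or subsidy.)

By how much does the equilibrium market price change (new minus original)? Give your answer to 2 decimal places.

-5.50

Before the shock: 177 - 2p = 2p - 67 ⇒ 244 = 4p ⇒ p = 61, Q = 55.
Since sellers receive the price plus the subsidy, the effective supply curve becomes Qs = 2p - 45.
Equate the new curves: 177 - 2p = 2p - 45, giving 222 = 4p, p = 55.5, Q = 66.
Δp = 55.5 − 61 = -5.50.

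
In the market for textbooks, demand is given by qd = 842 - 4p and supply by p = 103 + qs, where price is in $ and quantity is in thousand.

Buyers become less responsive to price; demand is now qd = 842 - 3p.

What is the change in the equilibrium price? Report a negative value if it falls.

Initially, 842 - 4p = p - 103, so 945 = 5p and p = 189, q = 86.
With the change applied: demand qd = 842 - 3p, supply qs = p - 103.
Setting them equal: 842 - 3p = p - 103 → 945 = 4p, so p = 236.25 and q = 133.25.
Δp = 236.25 − 189 = +47.25.

+47.25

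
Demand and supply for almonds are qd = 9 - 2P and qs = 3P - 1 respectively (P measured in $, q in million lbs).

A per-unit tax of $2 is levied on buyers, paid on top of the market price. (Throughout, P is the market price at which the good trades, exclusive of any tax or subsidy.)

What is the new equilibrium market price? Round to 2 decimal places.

1.20

Before the shock: 9 - 2P = 3P - 1 ⇒ 10 = 5P ⇒ P = 2, q = 5.
Since buyers pay the price plus the tax, the effective demand curve becomes qd = 5 - 2P.
Equate the new curves: 5 - 2P = 3P - 1, giving 6 = 5P, P = 1.2, q = 2.6.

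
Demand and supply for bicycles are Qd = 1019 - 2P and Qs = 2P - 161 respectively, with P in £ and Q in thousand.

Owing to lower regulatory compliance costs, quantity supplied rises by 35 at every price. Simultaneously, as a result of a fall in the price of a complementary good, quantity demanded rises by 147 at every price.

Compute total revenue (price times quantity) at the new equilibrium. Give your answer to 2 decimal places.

167960.00

Before the shock: 1019 - 2P = 2P - 161 ⇒ 1180 = 4P ⇒ P = 295, Q = 429.
After the shift, demand is Qd = 1166 - 2P and supply is Qs = 2P - 126.
Equate the new curves: 1166 - 2P = 2P - 126, giving 1292 = 4P, P = 323, Q = 520.
New expenditure = 323 × 520 = 167960.00.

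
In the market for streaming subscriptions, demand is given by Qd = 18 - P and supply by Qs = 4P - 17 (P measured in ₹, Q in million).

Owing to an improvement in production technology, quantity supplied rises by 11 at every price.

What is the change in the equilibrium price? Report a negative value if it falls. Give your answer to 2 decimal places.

Original equilibrium: 18 - P = 4P - 17 gives 35 = 5P, so P = 7 and Q = 11.
The new curves are Qd = 18 - P (demand) and Qs = 4P - 6 (supply).
Equate the new curves: 18 - P = 4P - 6, giving 24 = 5P, P = 4.8, Q = 13.2.
ΔP = 4.8 − 7 = -2.20.

-2.20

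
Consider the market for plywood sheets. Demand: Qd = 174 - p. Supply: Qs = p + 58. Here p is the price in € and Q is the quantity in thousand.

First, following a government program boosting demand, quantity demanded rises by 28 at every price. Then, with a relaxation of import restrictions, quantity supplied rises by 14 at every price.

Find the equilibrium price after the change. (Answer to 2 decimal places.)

65.00

Initially, 174 - p = p + 58, so 116 = 2p and p = 58, Q = 116.
The new curves are Qd = 202 - p (demand) and Qs = p + 72 (supply).
Equate the new curves: 202 - p = p + 72, giving 130 = 2p, p = 65, Q = 137.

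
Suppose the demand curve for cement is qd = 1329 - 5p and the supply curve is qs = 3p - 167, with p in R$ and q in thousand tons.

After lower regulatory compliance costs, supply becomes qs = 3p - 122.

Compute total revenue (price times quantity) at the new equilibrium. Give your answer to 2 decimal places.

76562.92

Solve the original market: 1329 - 5p = 3p - 167, hence p = 187 and q = 394.
The shock moves the curves to qd = 1329 - 5p and qs = 3p - 122.
Equate the new curves: 1329 - 5p = 3p - 122, giving 1451 = 8p, p = 181.375, q = 422.125.
New expenditure = 181.375 × 422.125 = 76562.92.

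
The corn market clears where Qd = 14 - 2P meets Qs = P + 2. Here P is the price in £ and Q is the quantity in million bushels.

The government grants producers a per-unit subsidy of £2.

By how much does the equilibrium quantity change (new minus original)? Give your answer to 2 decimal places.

Original equilibrium: 14 - 2P = P + 2 gives 12 = 3P, so P = 4 and Q = 6.
Since sellers receive the price plus the subsidy, the effective supply curve becomes Qs = P + 4.
New equilibrium: 14 - 2P = P + 4 ⇒ 10 = 3P ⇒ P = 10/3 ≈ 3.3333, Q = 22/3 ≈ 7.3333.
ΔQ = 7.3333 − 6 = +1.33.

+1.33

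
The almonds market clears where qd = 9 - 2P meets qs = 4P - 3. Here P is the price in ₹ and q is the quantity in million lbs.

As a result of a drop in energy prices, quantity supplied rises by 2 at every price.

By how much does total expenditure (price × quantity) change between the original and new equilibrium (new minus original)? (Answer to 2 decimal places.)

Before the shock: 9 - 2P = 4P - 3 ⇒ 12 = 6P ⇒ P = 2, q = 5.
After the shift, demand is qd = 9 - 2P and supply is qs = 4P - 1.
New equilibrium: 9 - 2P = 4P - 1 ⇒ 10 = 6P ⇒ P = 5/3 ≈ 1.6667, q = 17/3 ≈ 5.6667.
Expenditure moves from 2×5 = 10 to 1.6667×5.6667 = 9.4444; change = -0.56.

-0.56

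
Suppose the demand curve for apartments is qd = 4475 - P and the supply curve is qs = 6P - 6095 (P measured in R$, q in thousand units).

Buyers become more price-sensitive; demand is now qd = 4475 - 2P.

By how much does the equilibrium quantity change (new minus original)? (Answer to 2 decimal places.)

-1132.50

Before the shock: 4475 - P = 6P - 6095 ⇒ 10570 = 7P ⇒ P = 1510, q = 2965.
After the shift, demand is qd = 4475 - 2P and supply is qs = 6P - 6095.
New equilibrium: 4475 - 2P = 6P - 6095 ⇒ 10570 = 8P ⇒ P = 1321.25, q = 1832.5.
Δq = 1832.5 − 2965 = -1132.50.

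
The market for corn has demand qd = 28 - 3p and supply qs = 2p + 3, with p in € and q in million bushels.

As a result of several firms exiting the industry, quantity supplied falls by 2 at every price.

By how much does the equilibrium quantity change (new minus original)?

Before the shock: 28 - 3p = 2p + 3 ⇒ 25 = 5p ⇒ p = 5, q = 13.
The new curves are qd = 28 - 3p (demand) and qs = 2p + 1 (supply).
Equate the new curves: 28 - 3p = 2p + 1, giving 27 = 5p, p = 5.4, q = 11.8.
Δq = 11.8 − 13 = -1.2.

-1.2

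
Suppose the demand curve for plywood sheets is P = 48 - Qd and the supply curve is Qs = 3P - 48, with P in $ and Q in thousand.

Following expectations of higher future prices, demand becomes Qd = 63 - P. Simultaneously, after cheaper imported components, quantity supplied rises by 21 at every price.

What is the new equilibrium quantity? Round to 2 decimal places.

40.50

Before the shock: 48 - P = 3P - 48 ⇒ 96 = 4P ⇒ P = 24, Q = 24.
After the shift, demand is Qd = 63 - P and supply is Qs = 3P - 27.
Setting them equal: 63 - P = 3P - 27 → 90 = 4P, so P = 22.5 and Q = 40.5.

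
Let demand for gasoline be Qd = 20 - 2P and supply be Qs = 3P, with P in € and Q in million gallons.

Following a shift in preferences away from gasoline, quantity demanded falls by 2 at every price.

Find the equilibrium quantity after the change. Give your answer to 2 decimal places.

Solve the original market: 20 - 2P = 3P, hence P = 4 and Q = 12.
The shock moves the curves to Qd = 18 - 2P and Qs = 3P.
New equilibrium: 18 - 2P = 3P ⇒ 18 = 5P ⇒ P = 3.6, Q = 10.8.

10.80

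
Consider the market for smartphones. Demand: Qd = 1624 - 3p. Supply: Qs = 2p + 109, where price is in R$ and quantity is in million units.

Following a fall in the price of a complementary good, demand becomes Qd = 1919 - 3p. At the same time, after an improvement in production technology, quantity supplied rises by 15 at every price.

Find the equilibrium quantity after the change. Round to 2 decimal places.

842.00

Original equilibrium: 1624 - 3p = 2p + 109 gives 1515 = 5p, so p = 303 and Q = 715.
The new curves are Qd = 1919 - 3p (demand) and Qs = 2p + 124 (supply).
Setting them equal: 1919 - 3p = 2p + 124 → 1795 = 5p, so p = 359 and Q = 842.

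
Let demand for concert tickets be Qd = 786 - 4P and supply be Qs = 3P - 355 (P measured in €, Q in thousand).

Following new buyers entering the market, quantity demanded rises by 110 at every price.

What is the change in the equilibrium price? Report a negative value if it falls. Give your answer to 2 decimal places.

+15.71

Solve the original market: 786 - 4P = 3P - 355, hence P = 163 and Q = 134.
After the shift, demand is Qd = 896 - 4P and supply is Qs = 3P - 355.
Equate the new curves: 896 - 4P = 3P - 355, giving 1251 = 7P, P = 1251/7 ≈ 178.7143, Q = 1268/7 ≈ 181.1429.
ΔP = 178.7143 − 163 = +15.71.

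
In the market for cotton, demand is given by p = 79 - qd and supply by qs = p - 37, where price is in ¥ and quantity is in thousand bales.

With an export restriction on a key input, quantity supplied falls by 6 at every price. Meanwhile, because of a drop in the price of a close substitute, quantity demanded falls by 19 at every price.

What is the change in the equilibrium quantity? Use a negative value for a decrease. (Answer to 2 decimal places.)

-12.50

Solve the original market: 79 - p = p - 37, hence p = 58 and q = 21.
The new curves are qd = 60 - p (demand) and qs = p - 43 (supply).
Clearing the new market: 60 - p = p - 43, so p = 51.5 and q = 8.5.
Δq = 8.5 − 21 = -12.50.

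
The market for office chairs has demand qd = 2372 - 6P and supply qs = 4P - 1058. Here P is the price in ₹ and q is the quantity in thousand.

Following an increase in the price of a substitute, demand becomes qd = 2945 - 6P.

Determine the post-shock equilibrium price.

400.3

Original equilibrium: 2372 - 6P = 4P - 1058 gives 3430 = 10P, so P = 343 and q = 314.
With the change applied: demand qd = 2945 - 6P, supply qs = 4P - 1058.
Setting them equal: 2945 - 6P = 4P - 1058 → 4003 = 10P, so P = 400.3 and q = 543.2.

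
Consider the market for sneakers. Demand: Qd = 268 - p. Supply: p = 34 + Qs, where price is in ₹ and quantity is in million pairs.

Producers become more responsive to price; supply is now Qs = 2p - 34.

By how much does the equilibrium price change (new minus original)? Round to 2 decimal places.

Before the shock: 268 - p = p - 34 ⇒ 302 = 2p ⇒ p = 151, Q = 117.
The new curves are Qd = 268 - p (demand) and Qs = 2p - 34 (supply).
New equilibrium: 268 - p = 2p - 34 ⇒ 302 = 3p ⇒ p = 302/3 ≈ 100.6667, Q = 502/3 ≈ 167.3333.
Δp = 100.6667 − 151 = -50.33.

-50.33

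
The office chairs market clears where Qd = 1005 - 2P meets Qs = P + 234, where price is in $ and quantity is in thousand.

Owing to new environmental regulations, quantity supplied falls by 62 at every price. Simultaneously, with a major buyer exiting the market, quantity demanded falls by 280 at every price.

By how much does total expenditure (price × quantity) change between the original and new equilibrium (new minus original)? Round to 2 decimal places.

Solve the original market: 1005 - 2P = P + 234, hence P = 257 and Q = 491.
With the change applied: demand Qd = 725 - 2P, supply Qs = P + 172.
New equilibrium: 725 - 2P = P + 172 ⇒ 553 = 3P ⇒ P = 553/3 ≈ 184.3333, Q = 1069/3 ≈ 356.3333.
Expenditure moves from 257×491 = 126187 to 184.3333×356.3333 = 65684.1111; change = -60502.89.

-60502.89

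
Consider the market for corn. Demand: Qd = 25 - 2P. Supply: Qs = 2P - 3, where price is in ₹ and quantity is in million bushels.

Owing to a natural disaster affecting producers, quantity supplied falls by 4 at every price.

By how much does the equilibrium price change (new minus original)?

Solve the original market: 25 - 2P = 2P - 3, hence P = 7 and Q = 11.
With the change applied: demand Qd = 25 - 2P, supply Qs = 2P - 7.
Setting them equal: 25 - 2P = 2P - 7 → 32 = 4P, so P = 8 and Q = 9.
ΔP = 8 − 7 = +1.

+1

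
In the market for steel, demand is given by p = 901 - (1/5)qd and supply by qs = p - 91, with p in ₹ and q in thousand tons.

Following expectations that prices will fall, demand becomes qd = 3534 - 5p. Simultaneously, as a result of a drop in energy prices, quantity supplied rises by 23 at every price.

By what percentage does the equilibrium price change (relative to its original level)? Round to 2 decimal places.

-21.63

Solve the original market: 4505 - 5p = p - 91, hence p = 766 and q = 675.
After the shift, demand is qd = 3534 - 5p and supply is qs = p - 68.
Equate the new curves: 3534 - 5p = p - 68, giving 3602 = 6p, p = 1801/3 ≈ 600.3333, q = 1597/3 ≈ 532.3333.
%Δp = (600.3333 − 766) / 766 × 100 = -21.63%.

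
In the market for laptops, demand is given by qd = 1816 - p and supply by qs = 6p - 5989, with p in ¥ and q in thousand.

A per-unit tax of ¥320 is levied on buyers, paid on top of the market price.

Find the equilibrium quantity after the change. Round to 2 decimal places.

426.71

Before the shock: 1816 - p = 6p - 5989 ⇒ 7805 = 7p ⇒ p = 1115, q = 701.
Since buyers pay the price plus the tax, the effective demand curve becomes qd = 1496 - p.
Clearing the new market: 1496 - p = 6p - 5989, so p = 7485/7 ≈ 1069.2857 and q = 2987/7 ≈ 426.7143.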